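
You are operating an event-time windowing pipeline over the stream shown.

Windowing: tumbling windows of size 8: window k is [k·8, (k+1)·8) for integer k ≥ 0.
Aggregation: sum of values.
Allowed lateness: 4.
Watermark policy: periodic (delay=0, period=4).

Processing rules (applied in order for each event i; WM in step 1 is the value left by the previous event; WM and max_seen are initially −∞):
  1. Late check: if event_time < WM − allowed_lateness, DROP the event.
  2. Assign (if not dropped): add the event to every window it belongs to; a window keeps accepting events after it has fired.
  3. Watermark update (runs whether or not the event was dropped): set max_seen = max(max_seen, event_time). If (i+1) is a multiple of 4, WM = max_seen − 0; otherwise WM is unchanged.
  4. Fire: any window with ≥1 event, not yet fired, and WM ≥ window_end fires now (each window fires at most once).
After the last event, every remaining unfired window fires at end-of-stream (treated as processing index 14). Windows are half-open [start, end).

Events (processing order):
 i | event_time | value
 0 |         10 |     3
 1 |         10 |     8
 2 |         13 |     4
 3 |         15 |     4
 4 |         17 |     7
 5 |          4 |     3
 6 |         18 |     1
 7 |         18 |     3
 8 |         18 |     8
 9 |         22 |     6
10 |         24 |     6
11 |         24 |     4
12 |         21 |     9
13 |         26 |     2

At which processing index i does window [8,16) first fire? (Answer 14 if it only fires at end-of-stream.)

i=0 t=10 v=3: → [8,16); WM=−∞
i=1 t=10 v=8: → [8,16); WM=−∞
i=2 t=13 v=4: → [8,16); WM=−∞
i=3 t=15 v=4: → [8,16); WM=15
i=4 t=17 v=7: → [16,24); WM=15
i=5 t=4 v=3: DROP (t<15-4); WM=15
i=6 t=18 v=1: → [16,24); WM=15
i=7 t=18 v=3: → [16,24); WM=18; [8,16) fires=19
i=8 t=18 v=8: → [16,24); WM=18
i=9 t=22 v=6: → [16,24); WM=18
i=10 t=24 v=6: → [24,32); WM=18
i=11 t=24 v=4: → [24,32); WM=24; [16,24) fires=25
i=12 t=21 v=9: → [16,24); WM=24
i=13 t=26 v=2: → [24,32); WM=24

7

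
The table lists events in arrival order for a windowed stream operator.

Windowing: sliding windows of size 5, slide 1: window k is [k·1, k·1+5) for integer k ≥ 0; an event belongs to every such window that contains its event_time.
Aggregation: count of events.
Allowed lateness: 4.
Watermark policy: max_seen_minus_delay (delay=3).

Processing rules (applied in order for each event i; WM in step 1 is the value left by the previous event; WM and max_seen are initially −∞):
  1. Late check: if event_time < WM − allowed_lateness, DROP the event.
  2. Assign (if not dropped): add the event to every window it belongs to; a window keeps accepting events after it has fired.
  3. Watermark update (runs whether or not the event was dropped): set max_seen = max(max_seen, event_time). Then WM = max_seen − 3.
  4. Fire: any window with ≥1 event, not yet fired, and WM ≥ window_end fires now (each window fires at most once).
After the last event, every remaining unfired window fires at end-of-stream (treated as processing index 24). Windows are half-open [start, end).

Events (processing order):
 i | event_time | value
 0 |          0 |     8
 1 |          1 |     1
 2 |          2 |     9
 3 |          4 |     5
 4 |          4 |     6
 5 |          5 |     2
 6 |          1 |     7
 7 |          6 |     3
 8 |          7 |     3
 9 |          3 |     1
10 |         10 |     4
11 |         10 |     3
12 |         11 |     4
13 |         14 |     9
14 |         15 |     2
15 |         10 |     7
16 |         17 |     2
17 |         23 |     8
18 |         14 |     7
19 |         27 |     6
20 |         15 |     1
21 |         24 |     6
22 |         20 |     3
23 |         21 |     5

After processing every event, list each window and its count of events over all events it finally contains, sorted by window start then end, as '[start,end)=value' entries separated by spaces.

i=0 t=0 v=8: → [0,5); WM=-3
i=1 t=1 v=1: → [1,6),[0,5); WM=-2
i=2 t=2 v=9: → [2,7),[1,6),[0,5); WM=-1
i=3 t=4 v=5: → [4,9),[3,8),[2,7),[1,6),[0,5); WM=1
i=4 t=4 v=6: → [4,9),[3,8),[2,7),[1,6),[0,5); WM=1
i=5 t=5 v=2: → [5,10),[4,9),[3,8),[2,7),[1,6); WM=2
i=6 t=1 v=7: → [1,6),[0,5); WM=2
i=7 t=6 v=3: → [6,11),[5,10),[4,9),[3,8),[2,7); WM=3
i=8 t=7 v=3: → [7,12),[6,11),[5,10),[4,9),[3,8); WM=4
i=9 t=3 v=1: → [3,8),[2,7),[1,6),[0,5); WM=4
i=10 t=10 v=4: → [10,15),[9,14),[8,13),[7,12),[6,11); WM=7; [0,5) fires=7 [1,6) fires=7 [2,7) fires=6
i=11 t=10 v=3: → [10,15),[9,14),[8,13),[7,12),[6,11); WM=7
i=12 t=11 v=4: → [11,16),[10,15),[9,14),[8,13),[7,12); WM=8; [3,8) fires=6
i=13 t=14 v=9: → [14,19),[13,18),[12,17),[11,16),[10,15); WM=11; [4,9) fires=5 [5,10) fires=3 [6,11) fires=4
i=14 t=15 v=2: → [15,20),[14,19),[13,18),[12,17),[11,16); WM=12; [7,12) fires=4
i=15 t=10 v=7: → [10,15),[9,14),[8,13),[7,12),[6,11); WM=12
i=16 t=17 v=2: → [17,22),[16,21),[15,20),[14,19),[13,18); WM=14; [8,13) fires=4 [9,14) fires=4
i=17 t=23 v=8: → [23,28),[22,27),[21,26),[20,25),[19,24); WM=20; [10,15) fires=5 [11,16) fires=3 [12,17) fires=2 [13,18) fires=3 [14,19) fires=3 [15,20) fires=2
i=18 t=14 v=7: DROP (t<20-4); WM=20
i=19 t=27 v=6: → [27,32),[26,31),[25,30),[24,29),[23,28); WM=24; [16,21) fires=1 [17,22) fires=1 [19,24) fires=1
i=20 t=15 v=1: DROP (t<24-4); WM=24
i=21 t=24 v=6: → [24,29),[23,28),[22,27),[21,26),[20,25); WM=24
i=22 t=20 v=3: → [20,25),[19,24),[18,23),[17,22),[16,21); WM=24; [18,23) fires=1
i=23 t=21 v=5: → [21,26),[20,25),[19,24),[18,23),[17,22); WM=24

[0,5)=7 [1,6)=7 [2,7)=6 [3,8)=6 [4,9)=5 [5,10)=3 [6,11)=5 [7,12)=5 [8,13)=4 [9,14)=4 [10,15)=5 [11,16)=3 [12,17)=2 [13,18)=3 [14,19)=3 [15,20)=2 [16,21)=2 [17,22)=3 [18,23)=2 [19,24)=3 [20,25)=4 [21,26)=3 [22,27)=2 [23,28)=3 [24,29)=2 [25,30)=1 [26,31)=1 [27,32)=1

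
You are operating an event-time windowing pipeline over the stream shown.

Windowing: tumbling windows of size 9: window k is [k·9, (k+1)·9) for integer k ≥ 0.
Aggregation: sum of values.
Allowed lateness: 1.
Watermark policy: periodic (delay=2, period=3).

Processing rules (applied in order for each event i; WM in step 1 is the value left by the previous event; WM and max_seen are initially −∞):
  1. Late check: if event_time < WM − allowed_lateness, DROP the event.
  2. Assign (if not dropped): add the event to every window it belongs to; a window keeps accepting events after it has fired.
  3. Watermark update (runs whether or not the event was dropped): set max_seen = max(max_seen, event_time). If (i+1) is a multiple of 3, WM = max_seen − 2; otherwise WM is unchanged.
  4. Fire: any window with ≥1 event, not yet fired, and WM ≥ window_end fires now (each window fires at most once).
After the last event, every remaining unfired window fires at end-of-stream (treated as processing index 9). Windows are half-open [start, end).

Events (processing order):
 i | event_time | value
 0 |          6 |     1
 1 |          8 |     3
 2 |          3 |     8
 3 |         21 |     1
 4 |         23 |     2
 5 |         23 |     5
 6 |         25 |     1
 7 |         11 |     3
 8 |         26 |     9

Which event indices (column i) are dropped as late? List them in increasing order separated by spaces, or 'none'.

7

i=0 t=6 v=1: → [0,9); WM=−∞
i=1 t=8 v=3: → [0,9); WM=−∞
i=2 t=3 v=8: → [0,9); WM=6
i=3 t=21 v=1: → [18,27); WM=6
i=4 t=23 v=2: → [18,27); WM=6
i=5 t=23 v=5: → [18,27); WM=21; [0,9) fires=12
i=6 t=25 v=1: → [18,27); WM=21
i=7 t=11 v=3: DROP (t<21-1); WM=21
i=8 t=26 v=9: → [18,27); WM=24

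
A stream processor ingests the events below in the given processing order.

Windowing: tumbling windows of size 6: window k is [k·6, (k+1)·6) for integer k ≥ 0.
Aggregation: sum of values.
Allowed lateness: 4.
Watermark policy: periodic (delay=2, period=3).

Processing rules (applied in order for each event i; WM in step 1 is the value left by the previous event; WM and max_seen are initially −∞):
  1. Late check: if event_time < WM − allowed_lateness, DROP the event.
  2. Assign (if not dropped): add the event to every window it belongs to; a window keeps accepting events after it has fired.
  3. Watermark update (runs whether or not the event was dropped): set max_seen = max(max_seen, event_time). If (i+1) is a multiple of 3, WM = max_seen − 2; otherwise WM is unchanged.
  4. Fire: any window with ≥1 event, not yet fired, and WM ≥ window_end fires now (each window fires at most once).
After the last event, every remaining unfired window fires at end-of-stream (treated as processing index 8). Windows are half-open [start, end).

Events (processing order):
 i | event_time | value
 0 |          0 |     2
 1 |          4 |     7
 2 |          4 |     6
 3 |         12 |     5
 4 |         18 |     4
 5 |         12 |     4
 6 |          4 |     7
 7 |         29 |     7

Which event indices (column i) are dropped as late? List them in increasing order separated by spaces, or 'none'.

i=0 t=0 v=2: → [0,6); WM=−∞
i=1 t=4 v=7: → [0,6); WM=−∞
i=2 t=4 v=6: → [0,6); WM=2
i=3 t=12 v=5: → [12,18); WM=2
i=4 t=18 v=4: → [18,24); WM=2
i=5 t=12 v=4: → [12,18); WM=16; [0,6) fires=15
i=6 t=4 v=7: DROP (t<16-4); WM=16
i=7 t=29 v=7: → [24,30); WM=16

6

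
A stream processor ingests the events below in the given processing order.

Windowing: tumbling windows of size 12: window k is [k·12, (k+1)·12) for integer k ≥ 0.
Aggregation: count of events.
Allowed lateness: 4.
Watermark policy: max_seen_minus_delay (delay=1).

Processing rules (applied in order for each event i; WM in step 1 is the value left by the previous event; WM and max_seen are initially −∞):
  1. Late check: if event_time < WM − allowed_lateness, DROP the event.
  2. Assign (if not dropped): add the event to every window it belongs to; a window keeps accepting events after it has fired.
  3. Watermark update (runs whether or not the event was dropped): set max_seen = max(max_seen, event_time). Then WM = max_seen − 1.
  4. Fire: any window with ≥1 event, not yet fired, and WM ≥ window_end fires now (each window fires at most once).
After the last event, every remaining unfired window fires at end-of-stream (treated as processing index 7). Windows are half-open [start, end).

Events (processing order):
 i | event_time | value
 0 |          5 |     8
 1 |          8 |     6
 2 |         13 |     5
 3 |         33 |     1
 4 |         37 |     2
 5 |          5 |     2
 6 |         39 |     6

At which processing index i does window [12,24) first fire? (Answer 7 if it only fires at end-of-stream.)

3

i=0 t=5 v=8: → [0,12); WM=4
i=1 t=8 v=6: → [0,12); WM=7
i=2 t=13 v=5: → [12,24); WM=12; [0,12) fires=2
i=3 t=33 v=1: → [24,36); WM=32; [12,24) fires=1
i=4 t=37 v=2: → [36,48); WM=36; [24,36) fires=1
i=5 t=5 v=2: DROP (t<36-4); WM=36
i=6 t=39 v=6: → [36,48); WM=38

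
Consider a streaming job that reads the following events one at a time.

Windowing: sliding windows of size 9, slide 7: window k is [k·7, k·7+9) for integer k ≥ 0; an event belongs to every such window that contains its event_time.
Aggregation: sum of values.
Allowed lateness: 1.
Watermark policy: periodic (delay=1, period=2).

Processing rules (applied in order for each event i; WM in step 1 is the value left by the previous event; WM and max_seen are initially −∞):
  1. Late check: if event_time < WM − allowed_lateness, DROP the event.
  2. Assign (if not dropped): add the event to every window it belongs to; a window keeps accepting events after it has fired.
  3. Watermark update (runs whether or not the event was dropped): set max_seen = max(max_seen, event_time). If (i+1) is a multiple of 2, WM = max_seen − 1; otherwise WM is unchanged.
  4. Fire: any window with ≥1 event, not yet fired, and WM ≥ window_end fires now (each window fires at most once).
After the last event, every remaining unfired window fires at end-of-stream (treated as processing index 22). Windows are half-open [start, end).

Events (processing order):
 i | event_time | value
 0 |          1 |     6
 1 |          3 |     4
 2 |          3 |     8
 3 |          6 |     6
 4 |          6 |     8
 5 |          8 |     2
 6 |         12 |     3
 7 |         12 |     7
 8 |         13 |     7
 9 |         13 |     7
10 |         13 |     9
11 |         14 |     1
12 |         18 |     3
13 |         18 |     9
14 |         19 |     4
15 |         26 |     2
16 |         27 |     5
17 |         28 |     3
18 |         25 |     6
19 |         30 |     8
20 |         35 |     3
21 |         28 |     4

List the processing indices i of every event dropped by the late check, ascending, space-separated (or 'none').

18

i=0 t=1 v=6: → [0,9); WM=−∞
i=1 t=3 v=4: → [0,9); WM=2
i=2 t=3 v=8: → [0,9); WM=2
i=3 t=6 v=6: → [0,9); WM=5
i=4 t=6 v=8: → [0,9); WM=5
i=5 t=8 v=2: → [7,16),[0,9); WM=7
i=6 t=12 v=3: → [7,16); WM=7
i=7 t=12 v=7: → [7,16); WM=11; [0,9) fires=34
i=8 t=13 v=7: → [7,16); WM=11
i=9 t=13 v=7: → [7,16); WM=12
i=10 t=13 v=9: → [7,16); WM=12
i=11 t=14 v=1: → [14,23),[7,16); WM=13
i=12 t=18 v=3: → [14,23); WM=13
i=13 t=18 v=9: → [14,23); WM=17; [7,16) fires=36
i=14 t=19 v=4: → [14,23); WM=17
i=15 t=26 v=2: → [21,30); WM=25; [14,23) fires=17
i=16 t=27 v=5: → [21,30); WM=25
i=17 t=28 v=3: → [28,37),[21,30); WM=27
i=18 t=25 v=6: DROP (t<27-1); WM=27
i=19 t=30 v=8: → [28,37); WM=29
i=20 t=35 v=3: → [35,44),[28,37); WM=29
i=21 t=28 v=4: → [28,37),[21,30); WM=34; [21,30) fires=14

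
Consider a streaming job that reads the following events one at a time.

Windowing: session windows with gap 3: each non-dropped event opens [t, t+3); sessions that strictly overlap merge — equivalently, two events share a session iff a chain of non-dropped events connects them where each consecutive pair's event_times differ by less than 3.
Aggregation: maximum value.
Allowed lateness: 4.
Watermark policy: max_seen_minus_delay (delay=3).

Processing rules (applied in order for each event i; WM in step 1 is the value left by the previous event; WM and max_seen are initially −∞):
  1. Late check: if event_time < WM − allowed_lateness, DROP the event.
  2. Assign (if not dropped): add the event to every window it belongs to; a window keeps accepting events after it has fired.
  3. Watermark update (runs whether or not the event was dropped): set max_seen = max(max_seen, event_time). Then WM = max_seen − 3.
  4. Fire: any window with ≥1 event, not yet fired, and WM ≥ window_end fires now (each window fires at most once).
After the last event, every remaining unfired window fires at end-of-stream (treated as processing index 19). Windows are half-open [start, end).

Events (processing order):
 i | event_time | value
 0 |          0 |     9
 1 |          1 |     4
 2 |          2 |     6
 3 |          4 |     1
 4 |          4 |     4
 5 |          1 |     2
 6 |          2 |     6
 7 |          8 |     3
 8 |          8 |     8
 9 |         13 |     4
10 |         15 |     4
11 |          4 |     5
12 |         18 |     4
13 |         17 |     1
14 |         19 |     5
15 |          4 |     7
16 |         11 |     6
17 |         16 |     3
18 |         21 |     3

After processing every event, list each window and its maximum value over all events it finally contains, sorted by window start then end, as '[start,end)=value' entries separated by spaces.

[0,7)=9 [8,11)=8 [13,24)=5

i=0 t=0 v=9: → [0,3); WM=-3
i=1 t=1 v=4: → [0,4); WM=-2
i=2 t=2 v=6: → [0,5); WM=-1
i=3 t=4 v=1: → [0,7); WM=1
i=4 t=4 v=4: → [0,7); WM=1
i=5 t=1 v=2: → [0,7); WM=1
i=6 t=2 v=6: → [0,7); WM=1
i=7 t=8 v=3: → [8,11); WM=5
i=8 t=8 v=8: → [8,11); WM=5
i=9 t=13 v=4: → [13,16); WM=10
i=10 t=15 v=4: → [13,18); WM=12
i=11 t=4 v=5: DROP (t<12-4); WM=12
i=12 t=18 v=4: → [18,21); WM=15
i=13 t=17 v=1: → [13,21); WM=15
i=14 t=19 v=5: → [13,22); WM=16
i=15 t=4 v=7: DROP (t<16-4); WM=16
i=16 t=11 v=6: DROP (t<16-4); WM=16
i=17 t=16 v=3: → [13,22); WM=16
i=18 t=21 v=3: → [13,24); WM=18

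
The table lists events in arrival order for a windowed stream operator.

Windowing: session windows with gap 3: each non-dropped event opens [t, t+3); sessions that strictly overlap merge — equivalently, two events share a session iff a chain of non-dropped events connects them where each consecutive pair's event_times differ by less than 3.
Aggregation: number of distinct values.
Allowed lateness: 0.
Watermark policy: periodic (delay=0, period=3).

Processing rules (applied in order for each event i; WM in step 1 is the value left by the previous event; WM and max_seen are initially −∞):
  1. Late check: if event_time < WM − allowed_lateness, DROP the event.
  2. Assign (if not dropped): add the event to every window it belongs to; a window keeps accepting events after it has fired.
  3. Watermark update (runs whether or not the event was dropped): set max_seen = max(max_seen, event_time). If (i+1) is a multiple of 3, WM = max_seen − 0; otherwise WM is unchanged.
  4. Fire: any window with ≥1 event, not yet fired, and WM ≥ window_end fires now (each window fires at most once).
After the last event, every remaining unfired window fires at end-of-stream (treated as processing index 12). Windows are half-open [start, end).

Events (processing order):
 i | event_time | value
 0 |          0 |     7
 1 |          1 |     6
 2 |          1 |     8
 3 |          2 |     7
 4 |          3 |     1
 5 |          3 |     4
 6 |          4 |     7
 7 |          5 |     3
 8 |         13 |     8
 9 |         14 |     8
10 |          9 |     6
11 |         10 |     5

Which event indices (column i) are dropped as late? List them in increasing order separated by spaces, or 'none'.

10 11

i=0 t=0 v=7: → [0,3); WM=−∞
i=1 t=1 v=6: → [0,4); WM=−∞
i=2 t=1 v=8: → [0,4); WM=1
i=3 t=2 v=7: → [0,5); WM=1
i=4 t=3 v=1: → [0,6); WM=1
i=5 t=3 v=4: → [0,6); WM=3
i=6 t=4 v=7: → [0,7); WM=3
i=7 t=5 v=3: → [0,8); WM=3
i=8 t=13 v=8: → [13,16); WM=13
i=9 t=14 v=8: → [13,17); WM=13
i=10 t=9 v=6: DROP (t<13-0); WM=13
i=11 t=10 v=5: DROP (t<13-0); WM=14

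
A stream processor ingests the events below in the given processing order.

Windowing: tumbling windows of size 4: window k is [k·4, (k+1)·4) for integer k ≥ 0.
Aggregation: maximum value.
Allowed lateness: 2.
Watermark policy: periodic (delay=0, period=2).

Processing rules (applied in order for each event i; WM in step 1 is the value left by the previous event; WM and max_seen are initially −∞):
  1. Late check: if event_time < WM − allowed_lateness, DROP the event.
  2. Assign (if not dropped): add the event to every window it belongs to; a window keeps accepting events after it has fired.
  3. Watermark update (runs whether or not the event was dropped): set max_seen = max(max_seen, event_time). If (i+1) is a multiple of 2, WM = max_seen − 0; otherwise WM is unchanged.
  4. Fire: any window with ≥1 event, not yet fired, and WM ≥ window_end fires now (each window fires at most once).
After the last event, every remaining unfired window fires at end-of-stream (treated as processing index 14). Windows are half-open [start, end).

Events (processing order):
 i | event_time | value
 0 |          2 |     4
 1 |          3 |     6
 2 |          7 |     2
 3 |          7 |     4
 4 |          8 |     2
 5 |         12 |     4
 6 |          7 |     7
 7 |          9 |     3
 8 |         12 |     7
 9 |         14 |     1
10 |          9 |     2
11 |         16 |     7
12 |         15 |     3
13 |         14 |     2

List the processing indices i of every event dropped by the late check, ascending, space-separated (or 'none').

6 7 10

i=0 t=2 v=4: → [0,4); WM=−∞
i=1 t=3 v=6: → [0,4); WM=3
i=2 t=7 v=2: → [4,8); WM=3
i=3 t=7 v=4: → [4,8); WM=7; [0,4) fires=6
i=4 t=8 v=2: → [8,12); WM=7
i=5 t=12 v=4: → [12,16); WM=12; [4,8) fires=4 [8,12) fires=2
i=6 t=7 v=7: DROP (t<12-2); WM=12
i=7 t=9 v=3: DROP (t<12-2); WM=12
i=8 t=12 v=7: → [12,16); WM=12
i=9 t=14 v=1: → [12,16); WM=14
i=10 t=9 v=2: DROP (t<14-2); WM=14
i=11 t=16 v=7: → [16,20); WM=16; [12,16) fires=7
i=12 t=15 v=3: → [12,16); WM=16
i=13 t=14 v=2: → [12,16); WM=16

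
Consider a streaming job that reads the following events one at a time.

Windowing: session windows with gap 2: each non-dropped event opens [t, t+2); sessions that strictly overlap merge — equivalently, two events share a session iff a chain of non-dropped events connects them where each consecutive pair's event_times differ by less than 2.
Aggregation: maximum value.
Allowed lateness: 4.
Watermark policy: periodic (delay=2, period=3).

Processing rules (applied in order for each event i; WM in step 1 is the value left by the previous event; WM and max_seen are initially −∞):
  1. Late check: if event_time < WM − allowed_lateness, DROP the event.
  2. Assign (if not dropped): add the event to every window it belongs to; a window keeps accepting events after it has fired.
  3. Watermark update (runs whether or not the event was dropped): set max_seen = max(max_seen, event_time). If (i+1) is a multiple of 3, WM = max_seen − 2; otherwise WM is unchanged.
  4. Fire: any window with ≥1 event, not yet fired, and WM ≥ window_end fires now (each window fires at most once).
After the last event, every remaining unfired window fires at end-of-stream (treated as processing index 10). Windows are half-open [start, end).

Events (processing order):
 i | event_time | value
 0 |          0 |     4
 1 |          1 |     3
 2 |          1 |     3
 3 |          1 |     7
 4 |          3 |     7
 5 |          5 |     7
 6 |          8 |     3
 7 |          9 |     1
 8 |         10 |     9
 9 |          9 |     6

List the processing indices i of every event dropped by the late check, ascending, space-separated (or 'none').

i=0 t=0 v=4: → [0,2); WM=−∞
i=1 t=1 v=3: → [0,3); WM=−∞
i=2 t=1 v=3: → [0,3); WM=-1
i=3 t=1 v=7: → [0,3); WM=-1
i=4 t=3 v=7: → [3,5); WM=-1
i=5 t=5 v=7: → [5,7); WM=3
i=6 t=8 v=3: → [8,10); WM=3
i=7 t=9 v=1: → [8,11); WM=3
i=8 t=10 v=9: → [8,12); WM=8
i=9 t=9 v=6: → [8,12); WM=8

none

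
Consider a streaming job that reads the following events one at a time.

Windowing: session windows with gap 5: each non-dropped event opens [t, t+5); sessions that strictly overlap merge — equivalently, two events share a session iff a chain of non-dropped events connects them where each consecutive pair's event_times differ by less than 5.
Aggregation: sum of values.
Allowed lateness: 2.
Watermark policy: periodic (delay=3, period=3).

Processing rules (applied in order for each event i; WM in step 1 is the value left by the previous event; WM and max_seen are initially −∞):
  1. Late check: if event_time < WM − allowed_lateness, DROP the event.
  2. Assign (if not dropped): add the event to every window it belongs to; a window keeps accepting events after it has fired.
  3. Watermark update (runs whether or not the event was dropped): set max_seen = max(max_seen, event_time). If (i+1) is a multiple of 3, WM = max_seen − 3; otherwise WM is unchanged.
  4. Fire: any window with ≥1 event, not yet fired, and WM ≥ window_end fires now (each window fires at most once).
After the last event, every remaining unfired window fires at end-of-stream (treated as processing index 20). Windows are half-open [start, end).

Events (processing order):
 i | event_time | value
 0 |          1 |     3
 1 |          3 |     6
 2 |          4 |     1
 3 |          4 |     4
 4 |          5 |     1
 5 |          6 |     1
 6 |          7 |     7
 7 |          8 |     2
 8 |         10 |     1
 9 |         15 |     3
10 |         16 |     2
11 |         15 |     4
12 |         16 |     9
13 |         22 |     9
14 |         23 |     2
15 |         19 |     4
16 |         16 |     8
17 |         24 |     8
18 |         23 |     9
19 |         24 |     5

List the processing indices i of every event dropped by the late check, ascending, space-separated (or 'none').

16

i=0 t=1 v=3: → [1,6); WM=−∞
i=1 t=3 v=6: → [1,8); WM=−∞
i=2 t=4 v=1: → [1,9); WM=1
i=3 t=4 v=4: → [1,9); WM=1
i=4 t=5 v=1: → [1,10); WM=1
i=5 t=6 v=1: → [1,11); WM=3
i=6 t=7 v=7: → [1,12); WM=3
i=7 t=8 v=2: → [1,13); WM=3
i=8 t=10 v=1: → [1,15); WM=7
i=9 t=15 v=3: → [15,20); WM=7
i=10 t=16 v=2: → [15,21); WM=7
i=11 t=15 v=4: → [15,21); WM=13
i=12 t=16 v=9: → [15,21); WM=13
i=13 t=22 v=9: → [22,27); WM=13
i=14 t=23 v=2: → [22,28); WM=20
i=15 t=19 v=4: → [15,28); WM=20
i=16 t=16 v=8: DROP (t<20-2); WM=20
i=17 t=24 v=8: → [15,29); WM=21
i=18 t=23 v=9: → [15,29); WM=21
i=19 t=24 v=5: → [15,29); WM=21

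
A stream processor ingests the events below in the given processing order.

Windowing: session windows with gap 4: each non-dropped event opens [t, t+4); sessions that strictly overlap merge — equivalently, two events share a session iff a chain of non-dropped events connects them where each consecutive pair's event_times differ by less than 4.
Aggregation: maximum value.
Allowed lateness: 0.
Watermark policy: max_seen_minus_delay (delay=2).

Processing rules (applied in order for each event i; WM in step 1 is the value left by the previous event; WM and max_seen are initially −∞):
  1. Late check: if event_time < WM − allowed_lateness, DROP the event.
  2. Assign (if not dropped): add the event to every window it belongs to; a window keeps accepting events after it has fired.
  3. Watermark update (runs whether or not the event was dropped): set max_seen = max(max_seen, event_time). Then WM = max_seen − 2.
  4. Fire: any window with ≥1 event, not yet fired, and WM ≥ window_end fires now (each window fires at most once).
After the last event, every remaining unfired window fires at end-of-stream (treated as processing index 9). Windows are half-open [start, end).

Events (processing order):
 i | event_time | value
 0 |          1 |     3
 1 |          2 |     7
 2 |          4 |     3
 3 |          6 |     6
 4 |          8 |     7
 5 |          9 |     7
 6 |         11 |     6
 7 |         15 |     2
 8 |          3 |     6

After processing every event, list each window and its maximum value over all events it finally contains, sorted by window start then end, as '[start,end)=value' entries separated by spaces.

[1,15)=7 [15,19)=2

i=0 t=1 v=3: → [1,5); WM=-1
i=1 t=2 v=7: → [1,6); WM=0
i=2 t=4 v=3: → [1,8); WM=2
i=3 t=6 v=6: → [1,10); WM=4
i=4 t=8 v=7: → [1,12); WM=6
i=5 t=9 v=7: → [1,13); WM=7
i=6 t=11 v=6: → [1,15); WM=9
i=7 t=15 v=2: → [15,19); WM=13
i=8 t=3 v=6: DROP (t<13-0); WM=13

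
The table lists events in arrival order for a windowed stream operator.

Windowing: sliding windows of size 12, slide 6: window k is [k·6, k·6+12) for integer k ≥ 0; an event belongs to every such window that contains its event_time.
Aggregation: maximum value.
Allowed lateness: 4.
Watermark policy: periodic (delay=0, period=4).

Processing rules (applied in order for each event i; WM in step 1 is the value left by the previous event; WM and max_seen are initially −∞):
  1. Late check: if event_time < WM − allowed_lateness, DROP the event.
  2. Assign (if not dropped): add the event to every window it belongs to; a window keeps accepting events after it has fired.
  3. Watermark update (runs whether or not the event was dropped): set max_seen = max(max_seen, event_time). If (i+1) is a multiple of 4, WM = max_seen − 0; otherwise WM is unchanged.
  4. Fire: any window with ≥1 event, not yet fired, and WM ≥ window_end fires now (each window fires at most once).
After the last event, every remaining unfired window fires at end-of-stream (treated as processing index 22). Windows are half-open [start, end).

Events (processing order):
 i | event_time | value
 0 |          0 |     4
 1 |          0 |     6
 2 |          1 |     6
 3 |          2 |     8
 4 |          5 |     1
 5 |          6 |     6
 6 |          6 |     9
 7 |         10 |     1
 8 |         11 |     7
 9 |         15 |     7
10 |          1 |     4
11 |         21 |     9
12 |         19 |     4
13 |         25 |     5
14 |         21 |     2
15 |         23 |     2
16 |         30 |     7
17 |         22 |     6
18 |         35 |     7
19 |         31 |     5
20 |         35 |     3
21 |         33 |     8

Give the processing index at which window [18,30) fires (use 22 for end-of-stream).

i=0 t=0 v=4: → [0,12); WM=−∞
i=1 t=0 v=6: → [0,12); WM=−∞
i=2 t=1 v=6: → [0,12); WM=−∞
i=3 t=2 v=8: → [0,12); WM=2
i=4 t=5 v=1: → [0,12); WM=2
i=5 t=6 v=6: → [6,18),[0,12); WM=2
i=6 t=6 v=9: → [6,18),[0,12); WM=2
i=7 t=10 v=1: → [6,18),[0,12); WM=10
i=8 t=11 v=7: → [6,18),[0,12); WM=10
i=9 t=15 v=7: → [12,24),[6,18); WM=10
i=10 t=1 v=4: DROP (t<10-4); WM=10
i=11 t=21 v=9: → [18,30),[12,24); WM=21; [0,12) fires=9 [6,18) fires=9
i=12 t=19 v=4: → [18,30),[12,24); WM=21
i=13 t=25 v=5: → [24,36),[18,30); WM=21
i=14 t=21 v=2: → [18,30),[12,24); WM=21
i=15 t=23 v=2: → [18,30),[12,24); WM=25; [12,24) fires=9
i=16 t=30 v=7: → [30,42),[24,36); WM=25
i=17 t=22 v=6: → [18,30),[12,24); WM=25
i=18 t=35 v=7: → [30,42),[24,36); WM=25
i=19 t=31 v=5: → [30,42),[24,36); WM=35; [18,30) fires=9
i=20 t=35 v=3: → [30,42),[24,36); WM=35
i=21 t=33 v=8: → [30,42),[24,36); WM=35

19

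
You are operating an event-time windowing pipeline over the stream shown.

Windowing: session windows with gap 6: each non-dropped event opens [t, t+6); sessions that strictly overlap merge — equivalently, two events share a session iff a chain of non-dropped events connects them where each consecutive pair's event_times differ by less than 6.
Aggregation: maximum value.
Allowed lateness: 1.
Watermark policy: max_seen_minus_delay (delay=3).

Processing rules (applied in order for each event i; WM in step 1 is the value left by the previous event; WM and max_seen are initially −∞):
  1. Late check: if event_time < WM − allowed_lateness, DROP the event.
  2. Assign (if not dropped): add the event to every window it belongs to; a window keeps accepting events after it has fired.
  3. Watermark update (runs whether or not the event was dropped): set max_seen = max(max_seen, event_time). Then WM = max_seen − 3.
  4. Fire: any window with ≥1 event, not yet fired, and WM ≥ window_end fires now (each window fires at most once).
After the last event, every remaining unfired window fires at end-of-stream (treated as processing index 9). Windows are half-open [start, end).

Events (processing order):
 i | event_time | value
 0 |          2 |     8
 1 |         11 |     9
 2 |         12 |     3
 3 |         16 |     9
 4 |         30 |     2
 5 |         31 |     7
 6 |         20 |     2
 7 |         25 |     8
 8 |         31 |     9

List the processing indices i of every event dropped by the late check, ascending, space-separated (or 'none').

i=0 t=2 v=8: → [2,8); WM=-1
i=1 t=11 v=9: → [11,17); WM=8
i=2 t=12 v=3: → [11,18); WM=9
i=3 t=16 v=9: → [11,22); WM=13
i=4 t=30 v=2: → [30,36); WM=27
i=5 t=31 v=7: → [30,37); WM=28
i=6 t=20 v=2: DROP (t<28-1); WM=28
i=7 t=25 v=8: DROP (t<28-1); WM=28
i=8 t=31 v=9: → [30,37); WM=28

6 7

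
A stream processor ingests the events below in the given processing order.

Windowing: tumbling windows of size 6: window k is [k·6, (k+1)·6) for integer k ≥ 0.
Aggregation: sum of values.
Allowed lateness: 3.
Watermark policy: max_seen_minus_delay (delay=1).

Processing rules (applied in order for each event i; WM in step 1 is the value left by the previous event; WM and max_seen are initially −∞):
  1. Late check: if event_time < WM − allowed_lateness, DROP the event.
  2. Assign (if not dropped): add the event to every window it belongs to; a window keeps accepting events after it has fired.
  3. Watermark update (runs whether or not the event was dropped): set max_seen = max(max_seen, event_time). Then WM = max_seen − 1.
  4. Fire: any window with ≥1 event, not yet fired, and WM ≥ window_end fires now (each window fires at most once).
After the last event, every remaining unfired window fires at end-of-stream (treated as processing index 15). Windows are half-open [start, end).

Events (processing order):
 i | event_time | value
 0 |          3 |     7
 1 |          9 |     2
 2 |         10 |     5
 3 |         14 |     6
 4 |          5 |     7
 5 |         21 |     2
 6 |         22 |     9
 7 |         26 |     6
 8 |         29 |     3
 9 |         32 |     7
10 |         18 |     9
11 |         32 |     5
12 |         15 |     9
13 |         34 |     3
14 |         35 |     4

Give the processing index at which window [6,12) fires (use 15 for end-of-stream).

i=0 t=3 v=7: → [0,6); WM=2
i=1 t=9 v=2: → [6,12); WM=8; [0,6) fires=7
i=2 t=10 v=5: → [6,12); WM=9
i=3 t=14 v=6: → [12,18); WM=13; [6,12) fires=7
i=4 t=5 v=7: DROP (t<13-3); WM=13
i=5 t=21 v=2: → [18,24); WM=20; [12,18) fires=6
i=6 t=22 v=9: → [18,24); WM=21
i=7 t=26 v=6: → [24,30); WM=25; [18,24) fires=11
i=8 t=29 v=3: → [24,30); WM=28
i=9 t=32 v=7: → [30,36); WM=31; [24,30) fires=9
i=10 t=18 v=9: DROP (t<31-3); WM=31
i=11 t=32 v=5: → [30,36); WM=31
i=12 t=15 v=9: DROP (t<31-3); WM=31
i=13 t=34 v=3: → [30,36); WM=33
i=14 t=35 v=4: → [30,36); WM=34

3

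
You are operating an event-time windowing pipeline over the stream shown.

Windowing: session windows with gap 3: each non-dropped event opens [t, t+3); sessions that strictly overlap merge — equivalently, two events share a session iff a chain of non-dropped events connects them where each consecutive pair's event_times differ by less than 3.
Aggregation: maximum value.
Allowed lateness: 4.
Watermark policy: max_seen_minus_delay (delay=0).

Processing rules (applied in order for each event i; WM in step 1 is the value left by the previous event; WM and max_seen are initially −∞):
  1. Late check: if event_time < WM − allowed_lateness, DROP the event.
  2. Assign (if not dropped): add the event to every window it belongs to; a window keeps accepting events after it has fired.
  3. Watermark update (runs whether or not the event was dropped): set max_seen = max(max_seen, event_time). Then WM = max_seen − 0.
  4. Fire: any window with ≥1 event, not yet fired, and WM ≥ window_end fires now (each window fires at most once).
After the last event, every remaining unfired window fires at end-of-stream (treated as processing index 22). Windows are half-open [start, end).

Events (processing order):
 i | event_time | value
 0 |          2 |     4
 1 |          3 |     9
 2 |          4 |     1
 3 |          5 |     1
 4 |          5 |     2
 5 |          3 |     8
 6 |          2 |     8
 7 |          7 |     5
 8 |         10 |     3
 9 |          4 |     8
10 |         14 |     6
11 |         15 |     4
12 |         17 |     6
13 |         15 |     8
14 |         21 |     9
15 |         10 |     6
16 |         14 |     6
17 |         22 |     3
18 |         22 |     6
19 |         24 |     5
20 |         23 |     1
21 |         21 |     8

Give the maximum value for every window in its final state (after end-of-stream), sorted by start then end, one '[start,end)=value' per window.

i=0 t=2 v=4: → [2,5); WM=2
i=1 t=3 v=9: → [2,6); WM=3
i=2 t=4 v=1: → [2,7); WM=4
i=3 t=5 v=1: → [2,8); WM=5
i=4 t=5 v=2: → [2,8); WM=5
i=5 t=3 v=8: → [2,8); WM=5
i=6 t=2 v=8: → [2,8); WM=5
i=7 t=7 v=5: → [2,10); WM=7
i=8 t=10 v=3: → [10,13); WM=10
i=9 t=4 v=8: DROP (t<10-4); WM=10
i=10 t=14 v=6: → [14,17); WM=14
i=11 t=15 v=4: → [14,18); WM=15
i=12 t=17 v=6: → [14,20); WM=17
i=13 t=15 v=8: → [14,20); WM=17
i=14 t=21 v=9: → [21,24); WM=21
i=15 t=10 v=6: DROP (t<21-4); WM=21
i=16 t=14 v=6: DROP (t<21-4); WM=21
i=17 t=22 v=3: → [21,25); WM=22
i=18 t=22 v=6: → [21,25); WM=22
i=19 t=24 v=5: → [21,27); WM=24
i=20 t=23 v=1: → [21,27); WM=24
i=21 t=21 v=8: → [21,27); WM=24

[2,10)=9 [10,13)=3 [14,20)=8 [21,27)=9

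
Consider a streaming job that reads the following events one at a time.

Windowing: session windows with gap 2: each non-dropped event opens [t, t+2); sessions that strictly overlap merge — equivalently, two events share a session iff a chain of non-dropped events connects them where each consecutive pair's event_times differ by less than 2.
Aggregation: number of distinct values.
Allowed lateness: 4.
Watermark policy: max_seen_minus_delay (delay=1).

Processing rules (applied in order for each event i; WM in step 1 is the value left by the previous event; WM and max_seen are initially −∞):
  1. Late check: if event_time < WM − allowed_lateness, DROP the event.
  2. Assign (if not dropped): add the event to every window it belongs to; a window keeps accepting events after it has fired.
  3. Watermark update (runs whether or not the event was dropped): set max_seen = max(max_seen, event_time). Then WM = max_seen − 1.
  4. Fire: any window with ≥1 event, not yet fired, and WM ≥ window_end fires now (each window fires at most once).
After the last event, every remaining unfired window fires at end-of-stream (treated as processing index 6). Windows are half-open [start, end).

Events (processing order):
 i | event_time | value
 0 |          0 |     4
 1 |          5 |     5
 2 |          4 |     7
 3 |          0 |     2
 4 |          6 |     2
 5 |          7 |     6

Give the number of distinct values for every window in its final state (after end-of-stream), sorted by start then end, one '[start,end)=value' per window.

i=0 t=0 v=4: → [0,2); WM=-1
i=1 t=5 v=5: → [5,7); WM=4
i=2 t=4 v=7: → [4,7); WM=4
i=3 t=0 v=2: → [0,2); WM=4
i=4 t=6 v=2: → [4,8); WM=5
i=5 t=7 v=6: → [4,9); WM=6

[0,2)=2 [4,9)=4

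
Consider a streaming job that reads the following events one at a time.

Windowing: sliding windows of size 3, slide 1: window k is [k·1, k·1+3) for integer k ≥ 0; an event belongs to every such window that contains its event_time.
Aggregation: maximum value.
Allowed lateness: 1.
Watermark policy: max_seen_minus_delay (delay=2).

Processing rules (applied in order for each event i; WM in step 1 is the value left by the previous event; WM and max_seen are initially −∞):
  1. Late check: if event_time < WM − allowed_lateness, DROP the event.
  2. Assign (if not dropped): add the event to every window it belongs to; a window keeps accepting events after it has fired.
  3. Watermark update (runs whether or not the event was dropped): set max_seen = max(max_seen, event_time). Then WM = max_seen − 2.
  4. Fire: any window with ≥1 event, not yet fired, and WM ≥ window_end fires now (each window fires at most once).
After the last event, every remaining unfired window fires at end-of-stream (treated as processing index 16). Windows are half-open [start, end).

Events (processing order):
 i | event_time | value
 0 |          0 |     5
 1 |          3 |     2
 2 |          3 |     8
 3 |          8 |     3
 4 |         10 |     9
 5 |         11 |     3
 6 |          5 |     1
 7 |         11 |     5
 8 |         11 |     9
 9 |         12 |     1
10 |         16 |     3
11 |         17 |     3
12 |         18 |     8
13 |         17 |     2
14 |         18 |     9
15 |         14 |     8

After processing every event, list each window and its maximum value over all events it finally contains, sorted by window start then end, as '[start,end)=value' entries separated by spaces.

i=0 t=0 v=5: → [0,3); WM=-2
i=1 t=3 v=2: → [3,6),[2,5),[1,4); WM=1
i=2 t=3 v=8: → [3,6),[2,5),[1,4); WM=1
i=3 t=8 v=3: → [8,11),[7,10),[6,9); WM=6; [0,3) fires=5 [1,4) fires=8 [2,5) fires=8 [3,6) fires=8
i=4 t=10 v=9: → [10,13),[9,12),[8,11); WM=8
i=5 t=11 v=3: → [11,14),[10,13),[9,12); WM=9; [6,9) fires=3
i=6 t=5 v=1: DROP (t<9-1); WM=9
i=7 t=11 v=5: → [11,14),[10,13),[9,12); WM=9
i=8 t=11 v=9: → [11,14),[10,13),[9,12); WM=9
i=9 t=12 v=1: → [12,15),[11,14),[10,13); WM=10; [7,10) fires=3
i=10 t=16 v=3: → [16,19),[15,18),[14,17); WM=14; [8,11) fires=9 [9,12) fires=9 [10,13) fires=9 [11,14) fires=9
i=11 t=17 v=3: → [17,20),[16,19),[15,18); WM=15; [12,15) fires=1
i=12 t=18 v=8: → [18,21),[17,20),[16,19); WM=16
i=13 t=17 v=2: → [17,20),[16,19),[15,18); WM=16
i=14 t=18 v=9: → [18,21),[17,20),[16,19); WM=16
i=15 t=14 v=8: DROP (t<16-1); WM=16

[0,3)=5 [1,4)=8 [2,5)=8 [3,6)=8 [6,9)=3 [7,10)=3 [8,11)=9 [9,12)=9 [10,13)=9 [11,14)=9 [12,15)=1 [14,17)=3 [15,18)=3 [16,19)=9 [17,20)=9 [18,21)=9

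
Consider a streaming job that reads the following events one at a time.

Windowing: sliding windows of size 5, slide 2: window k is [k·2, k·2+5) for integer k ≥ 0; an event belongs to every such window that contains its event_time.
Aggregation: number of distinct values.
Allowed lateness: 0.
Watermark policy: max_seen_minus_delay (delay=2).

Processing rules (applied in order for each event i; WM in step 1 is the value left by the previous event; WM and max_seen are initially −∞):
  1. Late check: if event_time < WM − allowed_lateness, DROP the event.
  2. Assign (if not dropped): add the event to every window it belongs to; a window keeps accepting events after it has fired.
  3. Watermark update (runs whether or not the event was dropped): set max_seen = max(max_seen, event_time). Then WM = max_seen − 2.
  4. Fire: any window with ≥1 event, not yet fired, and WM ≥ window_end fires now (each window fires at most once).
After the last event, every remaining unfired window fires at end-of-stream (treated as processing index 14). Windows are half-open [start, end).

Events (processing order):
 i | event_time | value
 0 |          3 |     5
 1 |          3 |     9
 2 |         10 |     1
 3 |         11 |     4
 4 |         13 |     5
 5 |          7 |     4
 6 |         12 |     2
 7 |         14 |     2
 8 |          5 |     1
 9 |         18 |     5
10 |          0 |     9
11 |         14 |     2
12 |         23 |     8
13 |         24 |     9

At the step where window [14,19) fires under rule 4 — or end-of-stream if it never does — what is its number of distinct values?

i=0 t=3 v=5: → [2,7),[0,5); WM=1
i=1 t=3 v=9: → [2,7),[0,5); WM=1
i=2 t=10 v=1: → [10,15),[8,13),[6,11); WM=8; [0,5) fires=2 [2,7) fires=2
i=3 t=11 v=4: → [10,15),[8,13); WM=9
i=4 t=13 v=5: → [12,17),[10,15); WM=11; [6,11) fires=1
i=5 t=7 v=4: DROP (t<11-0); WM=11
i=6 t=12 v=2: → [12,17),[10,15),[8,13); WM=11
i=7 t=14 v=2: → [14,19),[12,17),[10,15); WM=12
i=8 t=5 v=1: DROP (t<12-0); WM=12
i=9 t=18 v=5: → [18,23),[16,21),[14,19); WM=16; [8,13) fires=3 [10,15) fires=4
i=10 t=0 v=9: DROP (t<16-0); WM=16
i=11 t=14 v=2: DROP (t<16-0); WM=16
i=12 t=23 v=8: → [22,27),[20,25); WM=21; [12,17) fires=2 [14,19) fires=2 [16,21) fires=1
i=13 t=24 v=9: → [24,29),[22,27),[20,25); WM=22

2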